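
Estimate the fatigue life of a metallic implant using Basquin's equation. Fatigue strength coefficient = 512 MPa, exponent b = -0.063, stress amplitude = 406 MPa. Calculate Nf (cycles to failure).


sigma_a = sigma_f' * (2Nf)^b
2Nf = (sigma_a/sigma_f')^(1/b)
2Nf = (406/512)^(1/-0.063)
2Nf = 39.729213
Nf = 19.86


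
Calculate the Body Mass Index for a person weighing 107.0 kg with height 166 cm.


BMI = weight / height^2
height = 166 cm = 1.66 m
BMI = 107.0 / 1.66^2
BMI = 38.83 kg/m^2


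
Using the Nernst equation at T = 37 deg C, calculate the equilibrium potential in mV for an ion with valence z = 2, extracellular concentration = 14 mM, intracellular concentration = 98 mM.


E = (RT/(zF)) * ln(C_out/C_in)
T = 37 + 273.15 = 310.15 K
E = (8.314 * 310.15 / (2 * 96485)) * ln(14/98)
E = -26 mV


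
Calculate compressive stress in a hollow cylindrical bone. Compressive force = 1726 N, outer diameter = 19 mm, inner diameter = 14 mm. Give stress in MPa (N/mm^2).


A = pi*(r_o^2 - r_i^2)
r_o = 9.5 mm, r_i = 7 mm
A = 129.591 mm^2
sigma = F/A = 1726 / 129.591
sigma = 13.32 MPa


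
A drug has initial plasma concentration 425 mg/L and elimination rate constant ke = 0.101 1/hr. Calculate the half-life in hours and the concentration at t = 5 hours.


t_half = ln(2) / ke = 0.693147 / 0.101 = 6.863 hr
C(t) = C0 * exp(-ke*t) = 425 * exp(-0.101*5)
C(5) = 256.5 mg/L


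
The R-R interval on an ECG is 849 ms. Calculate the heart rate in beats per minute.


HR = 60 / RR_interval(s)
RR = 849 ms = 0.849 s
HR = 60 / 0.849 = 70.67 bpm


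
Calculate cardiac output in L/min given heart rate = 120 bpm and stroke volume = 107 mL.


CO = HR * SV
CO = 120 * 107 / 1000
CO = 12.84 L/min


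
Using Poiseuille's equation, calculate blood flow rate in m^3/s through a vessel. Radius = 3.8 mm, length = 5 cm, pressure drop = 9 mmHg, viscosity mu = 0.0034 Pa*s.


Q = pi*r^4*dP / (8*mu*L)
r = 0.0038 m, L = 0.05 m
dP = 9 mmHg = 1199.898 Pa
Q = 5.7795e-04 m^3/s


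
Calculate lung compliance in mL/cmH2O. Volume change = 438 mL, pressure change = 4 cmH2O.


C = dV / dP
C = 438 / 4
C = 109.5 mL/cmH2O


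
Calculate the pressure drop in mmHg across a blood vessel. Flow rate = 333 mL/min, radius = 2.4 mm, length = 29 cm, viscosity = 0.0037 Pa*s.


dP = 8*mu*L*Q / (pi*r^4)
Q = 333 mL/min = 5.55e-06 m^3/s
dP = 457.075 Pa = 457.075 / 133.322 mmHg = 3.428 mmHg


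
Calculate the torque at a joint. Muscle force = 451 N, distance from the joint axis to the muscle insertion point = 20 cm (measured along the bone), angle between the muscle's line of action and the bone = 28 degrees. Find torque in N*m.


Torque = F * d * sin(theta)   (moment arm = d*sin(theta))
d = 20 cm = 0.2 m
Torque = 451 * 0.2 * sin(28)
Torque = 42.35 N*m


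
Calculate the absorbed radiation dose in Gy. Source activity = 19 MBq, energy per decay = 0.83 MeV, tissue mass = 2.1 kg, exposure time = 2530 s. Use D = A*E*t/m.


A = 19 MBq = 1.9000e+07 Bq
E = 0.83 MeV = 1.32966e-13 J
D = A*E*t/m = 1.9000e+07*1.32966e-13*2530/2.1
D = 0.003044 Gy


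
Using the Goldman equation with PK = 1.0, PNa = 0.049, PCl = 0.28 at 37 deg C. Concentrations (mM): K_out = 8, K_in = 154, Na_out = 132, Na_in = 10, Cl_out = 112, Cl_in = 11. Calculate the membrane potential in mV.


Vm = (RT/F)*ln((PK*Ko + PNa*Nao + PCl*Cli)/(PK*Ki + PNa*Nai + PCl*Clo))
Numer = 17.548, Denom = 185.85
Vm = -63.07 mV


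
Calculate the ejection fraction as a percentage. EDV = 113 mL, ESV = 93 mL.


SV = EDV - ESV = 113 - 93 = 20 mL
EF = SV/EDV * 100 = 20/113 * 100
EF = 17.7%


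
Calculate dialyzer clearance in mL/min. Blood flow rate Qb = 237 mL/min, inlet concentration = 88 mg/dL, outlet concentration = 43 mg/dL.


K = Qb * (Cb_in - Cb_out) / Cb_in
K = 237 * (88 - 43) / 88
K = 121.2 mL/min


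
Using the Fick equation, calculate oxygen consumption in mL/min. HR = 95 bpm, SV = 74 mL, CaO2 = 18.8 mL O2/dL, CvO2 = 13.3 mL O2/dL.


CO = HR*SV = 95*74/1000 = 7.03 L/min
a-v O2 diff = 18.8 - 13.3 = 5.5 mL/dL
VO2 = CO * (CaO2-CvO2) * 10 dL/L
VO2 = 7.03 * 5.5 * 10
VO2 = 386.6 mL/min


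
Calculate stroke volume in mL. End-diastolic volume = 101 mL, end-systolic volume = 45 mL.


SV = EDV - ESV
SV = 101 - 45
SV = 56 mL


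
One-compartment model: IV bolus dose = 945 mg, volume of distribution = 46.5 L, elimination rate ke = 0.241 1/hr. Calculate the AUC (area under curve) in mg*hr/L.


C0 = Dose/Vd = 945/46.5 = 20.3226 mg/L
AUC = C0/ke = 20.3226/0.241
AUC = 84.33 mg*hr/L


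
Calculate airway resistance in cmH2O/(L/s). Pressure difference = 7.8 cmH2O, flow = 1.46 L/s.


R = dP / flow
R = 7.8 / 1.46
R = 5.342 cmH2O/(L/s)


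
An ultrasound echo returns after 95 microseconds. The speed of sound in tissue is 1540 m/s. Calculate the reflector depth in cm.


depth = c * t / 2
t = 95 us = 9.5000e-05 s
depth = 1540 * 9.5000e-05 / 2
depth = 0.07315 m = 7.315 cm


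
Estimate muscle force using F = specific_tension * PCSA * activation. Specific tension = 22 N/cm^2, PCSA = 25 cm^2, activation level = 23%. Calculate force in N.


F = sigma * PCSA * activation
F = 22 * 25 * 0.23
F = 126.5 N


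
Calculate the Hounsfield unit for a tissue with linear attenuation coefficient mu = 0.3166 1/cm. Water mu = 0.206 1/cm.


HU = ((mu_tissue - mu_water) / mu_water) * 1000
HU = ((0.3166 - 0.206) / 0.206) * 1000
HU = 536.9


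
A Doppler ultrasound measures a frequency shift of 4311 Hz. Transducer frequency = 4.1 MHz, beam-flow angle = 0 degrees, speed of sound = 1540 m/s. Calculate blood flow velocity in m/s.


v = fd * c / (2 * f0 * cos(theta))
v = 4311 * 1540 / (2 * 4.1000e+06 * cos(0))
v = 0.8096 m/s


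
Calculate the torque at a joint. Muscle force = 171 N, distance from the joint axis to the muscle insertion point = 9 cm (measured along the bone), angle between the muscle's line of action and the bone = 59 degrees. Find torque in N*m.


Torque = F * d * sin(theta)   (moment arm = d*sin(theta))
d = 9 cm = 0.09 m
Torque = 171 * 0.09 * sin(59)
Torque = 13.19 N*m


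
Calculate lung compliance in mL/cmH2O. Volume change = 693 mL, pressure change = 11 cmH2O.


C = dV / dP
C = 693 / 11
C = 63 mL/cmH2O


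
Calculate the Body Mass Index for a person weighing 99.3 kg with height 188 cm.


BMI = weight / height^2
height = 188 cm = 1.88 m
BMI = 99.3 / 1.88^2
BMI = 28.1 kg/m^2


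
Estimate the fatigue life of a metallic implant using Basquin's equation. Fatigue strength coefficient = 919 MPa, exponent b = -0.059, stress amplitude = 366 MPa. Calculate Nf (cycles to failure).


sigma_a = sigma_f' * (2Nf)^b
2Nf = (sigma_a/sigma_f')^(1/b)
2Nf = (366/919)^(1/-0.059)
2Nf = 5982113.9
Nf = 2.9911e+06


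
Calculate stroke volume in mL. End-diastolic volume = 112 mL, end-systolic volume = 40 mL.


SV = EDV - ESV
SV = 112 - 40
SV = 72 mL


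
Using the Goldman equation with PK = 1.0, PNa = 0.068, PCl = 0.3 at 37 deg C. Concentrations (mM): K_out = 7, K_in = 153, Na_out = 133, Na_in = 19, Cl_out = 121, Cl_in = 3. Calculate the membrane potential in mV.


Vm = (RT/F)*ln((PK*Ko + PNa*Nao + PCl*Cli)/(PK*Ki + PNa*Nai + PCl*Clo))
Numer = 16.944, Denom = 190.592
Vm = -64.68 mV


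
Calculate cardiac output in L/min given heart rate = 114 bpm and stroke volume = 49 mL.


CO = HR * SV
CO = 114 * 49 / 1000
CO = 5.586 L/min


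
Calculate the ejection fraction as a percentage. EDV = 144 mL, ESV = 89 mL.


SV = EDV - ESV = 144 - 89 = 55 mL
EF = SV/EDV * 100 = 55/144 * 100
EF = 38.19%


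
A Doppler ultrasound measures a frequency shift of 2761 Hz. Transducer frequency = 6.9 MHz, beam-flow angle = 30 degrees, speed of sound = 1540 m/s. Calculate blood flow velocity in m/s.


v = fd * c / (2 * f0 * cos(theta))
v = 2761 * 1540 / (2 * 6.9000e+06 * cos(30))
v = 0.3558 m/s


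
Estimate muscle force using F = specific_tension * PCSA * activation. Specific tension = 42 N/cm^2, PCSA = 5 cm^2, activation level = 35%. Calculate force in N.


F = sigma * PCSA * activation
F = 42 * 5 * 0.35
F = 73.5 N


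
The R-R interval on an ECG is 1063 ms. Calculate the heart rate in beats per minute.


HR = 60 / RR_interval(s)
RR = 1063 ms = 1.063 s
HR = 60 / 1.063 = 56.44 bpm


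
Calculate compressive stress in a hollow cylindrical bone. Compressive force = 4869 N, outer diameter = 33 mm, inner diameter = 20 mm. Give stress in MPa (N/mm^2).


A = pi*(r_o^2 - r_i^2)
r_o = 16.5 mm, r_i = 10 mm
A = 541.139 mm^2
sigma = F/A = 4869 / 541.139
sigma = 8.998 MPa


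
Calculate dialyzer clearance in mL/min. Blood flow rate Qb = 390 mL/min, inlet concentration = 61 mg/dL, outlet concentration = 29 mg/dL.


K = Qb * (Cb_in - Cb_out) / Cb_in
K = 390 * (61 - 29) / 61
K = 204.6 mL/min


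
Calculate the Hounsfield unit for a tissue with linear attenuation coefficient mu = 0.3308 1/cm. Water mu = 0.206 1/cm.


HU = ((mu_tissue - mu_water) / mu_water) * 1000
HU = ((0.3308 - 0.206) / 0.206) * 1000
HU = 605.8


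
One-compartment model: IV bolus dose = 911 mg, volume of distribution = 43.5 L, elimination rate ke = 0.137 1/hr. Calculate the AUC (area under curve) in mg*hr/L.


C0 = Dose/Vd = 911/43.5 = 20.9425 mg/L
AUC = C0/ke = 20.9425/0.137
AUC = 152.9 mg*hr/L


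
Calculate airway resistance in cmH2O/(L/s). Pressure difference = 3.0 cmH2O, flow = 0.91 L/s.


R = dP / flow
R = 3.0 / 0.91
R = 3.297 cmH2O/(L/s)


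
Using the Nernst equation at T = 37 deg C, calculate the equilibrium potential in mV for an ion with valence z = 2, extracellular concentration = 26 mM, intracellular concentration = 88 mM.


E = (RT/(zF)) * ln(C_out/C_in)
T = 37 + 273.15 = 310.15 K
E = (8.314 * 310.15 / (2 * 96485)) * ln(26/88)
E = -16.29 mV


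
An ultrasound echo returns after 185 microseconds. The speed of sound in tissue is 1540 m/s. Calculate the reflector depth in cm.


depth = c * t / 2
t = 185 us = 1.8500e-04 s
depth = 1540 * 1.8500e-04 / 2
depth = 0.14245 m = 14.245 cm


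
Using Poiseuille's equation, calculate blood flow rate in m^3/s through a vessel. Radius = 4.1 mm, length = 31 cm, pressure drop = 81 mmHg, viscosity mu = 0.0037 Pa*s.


Q = pi*r^4*dP / (8*mu*L)
r = 0.0041 m, L = 0.31 m
dP = 81 mmHg = 10799.082 Pa
Q = 0.001045 m^3/s


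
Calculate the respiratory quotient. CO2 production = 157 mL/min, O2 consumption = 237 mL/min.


RQ = VCO2 / VO2
RQ = 157 / 237
RQ = 0.6624


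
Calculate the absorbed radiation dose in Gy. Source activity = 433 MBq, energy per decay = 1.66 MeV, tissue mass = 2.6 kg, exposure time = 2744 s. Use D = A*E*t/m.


A = 433 MBq = 4.3300e+08 Bq
E = 1.66 MeV = 2.65932e-13 J
D = A*E*t/m = 4.3300e+08*2.65932e-13*2744/2.6
D = 0.1215 Gy


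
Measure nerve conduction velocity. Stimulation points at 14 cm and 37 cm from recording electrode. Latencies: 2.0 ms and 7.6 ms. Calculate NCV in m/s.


Distance = (37 - 14) / 100 = 0.23 m
dt = (7.6 - 2.0) / 1000 = 0.0056 s
NCV = dist / dt = 41.07 m/s


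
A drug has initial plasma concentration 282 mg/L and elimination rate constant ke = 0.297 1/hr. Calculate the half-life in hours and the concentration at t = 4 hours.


t_half = ln(2) / ke = 0.693147 / 0.297 = 2.334 hr
C(t) = C0 * exp(-ke*t) = 282 * exp(-0.297*4)
C(4) = 85.96 mg/L


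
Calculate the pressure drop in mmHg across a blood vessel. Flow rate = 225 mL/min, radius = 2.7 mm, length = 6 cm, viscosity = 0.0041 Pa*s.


dP = 8*mu*L*Q / (pi*r^4)
Q = 225 mL/min = 3.75e-06 m^3/s
dP = 44.203 Pa = 44.203 / 133.322 mmHg = 0.3316 mmHg


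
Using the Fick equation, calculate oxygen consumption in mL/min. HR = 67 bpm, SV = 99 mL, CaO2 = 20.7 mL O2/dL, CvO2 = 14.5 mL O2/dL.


CO = HR*SV = 67*99/1000 = 6.633 L/min
a-v O2 diff = 20.7 - 14.5 = 6.2 mL/dL
VO2 = CO * (CaO2-CvO2) * 10 dL/L
VO2 = 6.633 * 6.2 * 10
VO2 = 411.2 mL/min


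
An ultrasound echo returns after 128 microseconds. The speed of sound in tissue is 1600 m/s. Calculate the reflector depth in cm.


depth = c * t / 2
t = 128 us = 1.2800e-04 s
depth = 1600 * 1.2800e-04 / 2
depth = 0.1024 m = 10.24 cm


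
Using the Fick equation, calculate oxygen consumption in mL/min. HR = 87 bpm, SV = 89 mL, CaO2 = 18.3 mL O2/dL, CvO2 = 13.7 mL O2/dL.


CO = HR*SV = 87*89/1000 = 7.743 L/min
a-v O2 diff = 18.3 - 13.7 = 4.6 mL/dL
VO2 = CO * (CaO2-CvO2) * 10 dL/L
VO2 = 7.743 * 4.6 * 10
VO2 = 356.2 mL/min


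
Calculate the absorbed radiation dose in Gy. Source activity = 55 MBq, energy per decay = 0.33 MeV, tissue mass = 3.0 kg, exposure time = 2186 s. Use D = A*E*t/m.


A = 55 MBq = 5.5000e+07 Bq
E = 0.33 MeV = 5.2866e-14 J
D = A*E*t/m = 5.5000e+07*5.2866e-14*2186/3.0
D = 0.002119 Gy


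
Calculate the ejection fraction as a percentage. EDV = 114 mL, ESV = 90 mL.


SV = EDV - ESV = 114 - 90 = 24 mL
EF = SV/EDV * 100 = 24/114 * 100
EF = 21.05%


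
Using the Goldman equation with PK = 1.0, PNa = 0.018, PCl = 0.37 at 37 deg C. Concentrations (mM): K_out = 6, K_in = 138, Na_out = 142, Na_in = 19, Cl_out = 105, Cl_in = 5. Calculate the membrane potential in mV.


Vm = (RT/F)*ln((PK*Ko + PNa*Nao + PCl*Cli)/(PK*Ki + PNa*Nai + PCl*Clo))
Numer = 10.406, Denom = 177.192
Vm = -75.76 mV


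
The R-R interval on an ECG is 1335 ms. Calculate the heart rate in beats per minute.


HR = 60 / RR_interval(s)
RR = 1335 ms = 1.335 s
HR = 60 / 1.335 = 44.94 bpm


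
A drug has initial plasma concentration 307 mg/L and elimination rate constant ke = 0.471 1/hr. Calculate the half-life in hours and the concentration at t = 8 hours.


t_half = ln(2) / ke = 0.693147 / 0.471 = 1.472 hr
C(t) = C0 * exp(-ke*t) = 307 * exp(-0.471*8)
C(8) = 7.091 mg/L


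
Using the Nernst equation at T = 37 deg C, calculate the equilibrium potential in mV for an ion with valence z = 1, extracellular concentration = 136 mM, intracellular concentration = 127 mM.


E = (RT/(zF)) * ln(C_out/C_in)
T = 37 + 273.15 = 310.15 K
E = (8.314 * 310.15 / (1 * 96485)) * ln(136/127)
E = 1.83 mV


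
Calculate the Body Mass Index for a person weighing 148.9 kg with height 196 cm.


BMI = weight / height^2
height = 196 cm = 1.96 m
BMI = 148.9 / 1.96^2
BMI = 38.76 kg/m^2


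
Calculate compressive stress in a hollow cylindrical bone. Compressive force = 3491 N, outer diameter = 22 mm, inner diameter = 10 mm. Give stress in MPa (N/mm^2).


A = pi*(r_o^2 - r_i^2)
r_o = 11 mm, r_i = 5 mm
A = 301.593 mm^2
sigma = F/A = 3491 / 301.593
sigma = 11.58 MPa


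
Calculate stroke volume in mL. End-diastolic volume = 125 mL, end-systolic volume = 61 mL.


SV = EDV - ESV
SV = 125 - 61
SV = 64 mL


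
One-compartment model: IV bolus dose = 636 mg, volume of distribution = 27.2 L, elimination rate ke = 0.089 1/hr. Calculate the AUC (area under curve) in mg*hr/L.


C0 = Dose/Vd = 636/27.2 = 23.3824 mg/L
AUC = C0/ke = 23.3824/0.089
AUC = 262.7 mg*hr/L


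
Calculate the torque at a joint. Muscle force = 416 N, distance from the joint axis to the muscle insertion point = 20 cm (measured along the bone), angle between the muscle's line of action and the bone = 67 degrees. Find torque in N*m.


Torque = F * d * sin(theta)   (moment arm = d*sin(theta))
d = 20 cm = 0.2 m
Torque = 416 * 0.2 * sin(67)
Torque = 76.59 N*m


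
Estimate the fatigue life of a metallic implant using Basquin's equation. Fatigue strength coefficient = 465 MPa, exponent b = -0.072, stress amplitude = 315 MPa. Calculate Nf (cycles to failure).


sigma_a = sigma_f' * (2Nf)^b
2Nf = (sigma_a/sigma_f')^(1/b)
2Nf = (315/465)^(1/-0.072)
2Nf = 223.4601
Nf = 111.7


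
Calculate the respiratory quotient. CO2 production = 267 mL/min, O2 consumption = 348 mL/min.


RQ = VCO2 / VO2
RQ = 267 / 348
RQ = 0.7672


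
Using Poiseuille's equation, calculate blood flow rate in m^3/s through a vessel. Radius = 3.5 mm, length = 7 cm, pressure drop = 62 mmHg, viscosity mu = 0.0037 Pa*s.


Q = pi*r^4*dP / (8*mu*L)
r = 0.0035 m, L = 0.07 m
dP = 62 mmHg = 8265.964 Pa
Q = 0.001881 m^3/s


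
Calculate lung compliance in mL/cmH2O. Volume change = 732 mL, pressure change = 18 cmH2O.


C = dV / dP
C = 732 / 18
C = 40.67 mL/cmH2O


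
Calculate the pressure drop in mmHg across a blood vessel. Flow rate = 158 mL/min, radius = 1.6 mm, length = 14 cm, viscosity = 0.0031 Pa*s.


dP = 8*mu*L*Q / (pi*r^4)
Q = 158 mL/min = 2.63333e-06 m^3/s
dP = 444.074 Pa = 444.074 / 133.322 mmHg = 3.331 mmHg


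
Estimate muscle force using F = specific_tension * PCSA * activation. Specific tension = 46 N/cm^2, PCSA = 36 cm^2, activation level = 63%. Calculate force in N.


F = sigma * PCSA * activation
F = 46 * 36 * 0.63
F = 1043 N


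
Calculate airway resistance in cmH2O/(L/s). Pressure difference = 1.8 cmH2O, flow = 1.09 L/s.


R = dP / flow
R = 1.8 / 1.09
R = 1.651 cmH2O/(L/s)


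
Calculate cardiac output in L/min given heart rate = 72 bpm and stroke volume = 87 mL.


CO = HR * SV
CO = 72 * 87 / 1000
CO = 6.264 L/min


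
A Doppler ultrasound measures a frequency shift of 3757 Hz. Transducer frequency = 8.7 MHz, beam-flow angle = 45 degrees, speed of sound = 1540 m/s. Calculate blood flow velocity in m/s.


v = fd * c / (2 * f0 * cos(theta))
v = 3757 * 1540 / (2 * 8.7000e+06 * cos(45))
v = 0.4702 m/s


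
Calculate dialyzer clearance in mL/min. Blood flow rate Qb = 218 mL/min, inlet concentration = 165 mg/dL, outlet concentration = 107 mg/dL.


K = Qb * (Cb_in - Cb_out) / Cb_in
K = 218 * (165 - 107) / 165
K = 76.63 mL/min


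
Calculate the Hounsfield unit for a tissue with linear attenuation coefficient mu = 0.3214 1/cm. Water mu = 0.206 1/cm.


HU = ((mu_tissue - mu_water) / mu_water) * 1000
HU = ((0.3214 - 0.206) / 0.206) * 1000
HU = 560.2


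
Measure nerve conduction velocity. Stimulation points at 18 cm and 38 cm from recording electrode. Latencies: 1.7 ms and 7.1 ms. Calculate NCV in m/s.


Distance = (38 - 18) / 100 = 0.2 m
dt = (7.1 - 1.7) / 1000 = 0.0054 s
NCV = dist / dt = 37.04 m/s


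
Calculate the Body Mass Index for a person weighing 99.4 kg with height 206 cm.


BMI = weight / height^2
height = 206 cm = 2.06 m
BMI = 99.4 / 2.06^2
BMI = 23.42 kg/m^2


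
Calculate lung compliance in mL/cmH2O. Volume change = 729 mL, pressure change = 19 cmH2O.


C = dV / dP
C = 729 / 19
C = 38.37 mL/cmH2O


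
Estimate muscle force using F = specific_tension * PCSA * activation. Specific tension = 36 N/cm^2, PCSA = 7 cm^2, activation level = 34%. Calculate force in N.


F = sigma * PCSA * activation
F = 36 * 7 * 0.34
F = 85.68 N


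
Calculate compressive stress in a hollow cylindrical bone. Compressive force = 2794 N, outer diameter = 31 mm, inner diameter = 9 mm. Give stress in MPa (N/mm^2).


A = pi*(r_o^2 - r_i^2)
r_o = 15.5 mm, r_i = 4.5 mm
A = 691.15 mm^2
sigma = F/A = 2794 / 691.15
sigma = 4.043 MPa


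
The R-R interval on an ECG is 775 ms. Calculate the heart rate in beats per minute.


HR = 60 / RR_interval(s)
RR = 775 ms = 0.775 s
HR = 60 / 0.775 = 77.42 bpm


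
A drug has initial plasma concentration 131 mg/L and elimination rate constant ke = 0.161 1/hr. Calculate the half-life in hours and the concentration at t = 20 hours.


t_half = ln(2) / ke = 0.693147 / 0.161 = 4.305 hr
C(t) = C0 * exp(-ke*t) = 131 * exp(-0.161*20)
C(20) = 5.234 mg/L


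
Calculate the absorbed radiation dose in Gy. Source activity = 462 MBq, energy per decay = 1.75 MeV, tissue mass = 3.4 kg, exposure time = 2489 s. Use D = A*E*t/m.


A = 462 MBq = 4.6200e+08 Bq
E = 1.75 MeV = 2.8035e-13 J
D = A*E*t/m = 4.6200e+08*2.8035e-13*2489/3.4
D = 0.09482 Gy


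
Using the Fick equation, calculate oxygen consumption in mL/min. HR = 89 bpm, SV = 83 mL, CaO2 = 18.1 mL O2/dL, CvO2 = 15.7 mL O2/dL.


CO = HR*SV = 89*83/1000 = 7.387 L/min
a-v O2 diff = 18.1 - 15.7 = 2.4 mL/dL
VO2 = CO * (CaO2-CvO2) * 10 dL/L
VO2 = 7.387 * 2.4 * 10
VO2 = 177.3 mL/min


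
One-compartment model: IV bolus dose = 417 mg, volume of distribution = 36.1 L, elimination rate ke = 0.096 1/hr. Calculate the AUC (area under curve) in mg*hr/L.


C0 = Dose/Vd = 417/36.1 = 11.5512 mg/L
AUC = C0/ke = 11.5512/0.096
AUC = 120.3 mg*hr/L


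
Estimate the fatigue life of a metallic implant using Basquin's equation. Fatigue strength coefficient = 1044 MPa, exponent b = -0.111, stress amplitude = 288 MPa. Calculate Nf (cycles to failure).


sigma_a = sigma_f' * (2Nf)^b
2Nf = (sigma_a/sigma_f')^(1/b)
2Nf = (288/1044)^(1/-0.111)
2Nf = 109348.02
Nf = 5.467e+04


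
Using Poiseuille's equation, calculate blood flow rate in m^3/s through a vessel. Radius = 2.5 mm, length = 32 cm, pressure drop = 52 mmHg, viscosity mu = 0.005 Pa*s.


Q = pi*r^4*dP / (8*mu*L)
r = 0.0025 m, L = 0.32 m
dP = 52 mmHg = 6932.744 Pa
Q = 6.6467e-05 m^3/s


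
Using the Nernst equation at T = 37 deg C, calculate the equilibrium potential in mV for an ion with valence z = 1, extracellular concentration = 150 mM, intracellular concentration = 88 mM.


E = (RT/(zF)) * ln(C_out/C_in)
T = 37 + 273.15 = 310.15 K
E = (8.314 * 310.15 / (1 * 96485)) * ln(150/88)
E = 14.25 mV


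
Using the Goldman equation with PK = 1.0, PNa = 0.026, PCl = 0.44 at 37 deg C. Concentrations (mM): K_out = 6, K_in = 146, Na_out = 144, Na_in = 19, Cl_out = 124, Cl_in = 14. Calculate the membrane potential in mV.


Vm = (RT/F)*ln((PK*Ko + PNa*Nao + PCl*Cli)/(PK*Ki + PNa*Nai + PCl*Clo))
Numer = 15.904, Denom = 201.054
Vm = -67.8 mV


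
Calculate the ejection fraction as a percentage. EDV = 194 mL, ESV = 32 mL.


SV = EDV - ESV = 194 - 32 = 162 mL
EF = SV/EDV * 100 = 162/194 * 100
EF = 83.51%


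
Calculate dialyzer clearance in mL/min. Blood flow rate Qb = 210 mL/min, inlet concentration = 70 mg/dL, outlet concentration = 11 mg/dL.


K = Qb * (Cb_in - Cb_out) / Cb_in
K = 210 * (70 - 11) / 70
K = 177 mL/min


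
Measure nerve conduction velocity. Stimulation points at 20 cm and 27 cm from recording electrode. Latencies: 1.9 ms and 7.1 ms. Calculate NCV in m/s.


Distance = (27 - 20) / 100 = 0.07 m
dt = (7.1 - 1.9) / 1000 = 0.0052 s
NCV = dist / dt = 13.46 m/s


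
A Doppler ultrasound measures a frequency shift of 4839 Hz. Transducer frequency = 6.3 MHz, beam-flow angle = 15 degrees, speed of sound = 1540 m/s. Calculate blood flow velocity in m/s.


v = fd * c / (2 * f0 * cos(theta))
v = 4839 * 1540 / (2 * 6.3000e+06 * cos(15))
v = 0.6123 m/s


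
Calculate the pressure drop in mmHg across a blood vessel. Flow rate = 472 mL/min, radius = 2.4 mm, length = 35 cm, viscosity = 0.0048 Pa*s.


dP = 8*mu*L*Q / (pi*r^4)
Q = 472 mL/min = 7.86667e-06 m^3/s
dP = 1014.37 Pa = 1014.37 / 133.322 mmHg = 7.608 mmHg


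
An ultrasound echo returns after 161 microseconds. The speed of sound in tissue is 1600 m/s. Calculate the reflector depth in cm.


depth = c * t / 2
t = 161 us = 1.6100e-04 s
depth = 1600 * 1.6100e-04 / 2
depth = 0.1288 m = 12.88 cm


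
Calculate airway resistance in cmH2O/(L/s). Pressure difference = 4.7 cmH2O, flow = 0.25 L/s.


R = dP / flow
R = 4.7 / 0.25
R = 18.8 cmH2O/(L/s)


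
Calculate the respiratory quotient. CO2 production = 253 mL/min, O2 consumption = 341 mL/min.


RQ = VCO2 / VO2
RQ = 253 / 341
RQ = 0.7419


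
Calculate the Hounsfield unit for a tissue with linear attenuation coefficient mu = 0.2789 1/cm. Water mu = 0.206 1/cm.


HU = ((mu_tissue - mu_water) / mu_water) * 1000
HU = ((0.2789 - 0.206) / 0.206) * 1000
HU = 353.9


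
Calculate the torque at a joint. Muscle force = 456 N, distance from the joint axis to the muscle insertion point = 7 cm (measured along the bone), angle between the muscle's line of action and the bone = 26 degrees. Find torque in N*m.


Torque = F * d * sin(theta)   (moment arm = d*sin(theta))
d = 7 cm = 0.07 m
Torque = 456 * 0.07 * sin(26)
Torque = 13.99 N*m


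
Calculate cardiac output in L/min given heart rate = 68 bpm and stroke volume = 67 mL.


CO = HR * SV
CO = 68 * 67 / 1000
CO = 4.556 L/min


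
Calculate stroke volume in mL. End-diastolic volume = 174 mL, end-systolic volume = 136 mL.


SV = EDV - ESV
SV = 174 - 136
SV = 38 mL


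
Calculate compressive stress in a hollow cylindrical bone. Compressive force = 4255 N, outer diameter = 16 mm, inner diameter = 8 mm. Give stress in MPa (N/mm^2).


A = pi*(r_o^2 - r_i^2)
r_o = 8 mm, r_i = 4 mm
A = 150.796 mm^2
sigma = F/A = 4255 / 150.796
sigma = 28.22 MPa


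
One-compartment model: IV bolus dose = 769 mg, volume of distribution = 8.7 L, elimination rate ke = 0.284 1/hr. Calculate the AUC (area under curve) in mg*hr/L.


C0 = Dose/Vd = 769/8.7 = 88.3908 mg/L
AUC = C0/ke = 88.3908/0.284
AUC = 311.2 mg*hr/L


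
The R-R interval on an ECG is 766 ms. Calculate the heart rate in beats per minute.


HR = 60 / RR_interval(s)
RR = 766 ms = 0.766 s
HR = 60 / 0.766 = 78.33 bpm


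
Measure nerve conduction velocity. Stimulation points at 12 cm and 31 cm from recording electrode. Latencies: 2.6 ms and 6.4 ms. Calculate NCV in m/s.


Distance = (31 - 12) / 100 = 0.19 m
dt = (6.4 - 2.6) / 1000 = 0.0038 s
NCV = dist / dt = 50 m/s


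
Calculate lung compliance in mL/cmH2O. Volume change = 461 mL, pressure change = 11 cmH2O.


C = dV / dP
C = 461 / 11
C = 41.91 mL/cmH2O


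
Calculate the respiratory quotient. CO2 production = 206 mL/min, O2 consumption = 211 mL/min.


RQ = VCO2 / VO2
RQ = 206 / 211
RQ = 0.9763


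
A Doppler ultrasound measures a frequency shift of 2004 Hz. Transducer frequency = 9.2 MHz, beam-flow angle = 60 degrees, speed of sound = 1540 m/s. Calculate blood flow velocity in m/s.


v = fd * c / (2 * f0 * cos(theta))
v = 2004 * 1540 / (2 * 9.2000e+06 * cos(60))
v = 0.3355 m/s


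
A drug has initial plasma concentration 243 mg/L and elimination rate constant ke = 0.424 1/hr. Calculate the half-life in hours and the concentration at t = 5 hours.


t_half = ln(2) / ke = 0.693147 / 0.424 = 1.635 hr
C(t) = C0 * exp(-ke*t) = 243 * exp(-0.424*5)
C(5) = 29.17 mg/L


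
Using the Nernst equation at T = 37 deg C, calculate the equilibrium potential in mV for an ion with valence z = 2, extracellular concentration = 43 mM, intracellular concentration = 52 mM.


E = (RT/(zF)) * ln(C_out/C_in)
T = 37 + 273.15 = 310.15 K
E = (8.314 * 310.15 / (2 * 96485)) * ln(43/52)
E = -2.539 mV


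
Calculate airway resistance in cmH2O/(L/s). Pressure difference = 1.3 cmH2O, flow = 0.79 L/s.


R = dP / flow
R = 1.3 / 0.79
R = 1.646 cmH2O/(L/s)


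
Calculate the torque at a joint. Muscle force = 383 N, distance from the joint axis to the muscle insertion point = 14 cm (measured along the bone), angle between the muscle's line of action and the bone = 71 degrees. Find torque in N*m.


Torque = F * d * sin(theta)   (moment arm = d*sin(theta))
d = 14 cm = 0.14 m
Torque = 383 * 0.14 * sin(71)
Torque = 50.7 N*m


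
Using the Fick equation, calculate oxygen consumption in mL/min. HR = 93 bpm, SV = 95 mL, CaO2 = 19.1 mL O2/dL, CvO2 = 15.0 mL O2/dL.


CO = HR*SV = 93*95/1000 = 8.835 L/min
a-v O2 diff = 19.1 - 15.0 = 4.1 mL/dL
VO2 = CO * (CaO2-CvO2) * 10 dL/L
VO2 = 8.835 * 4.1 * 10
VO2 = 362.2 mL/min


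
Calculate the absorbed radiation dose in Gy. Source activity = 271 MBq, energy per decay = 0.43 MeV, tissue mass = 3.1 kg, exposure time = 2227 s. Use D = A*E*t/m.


A = 271 MBq = 2.7100e+08 Bq
E = 0.43 MeV = 6.8886e-14 J
D = A*E*t/m = 2.7100e+08*6.8886e-14*2227/3.1
D = 0.01341 Gy


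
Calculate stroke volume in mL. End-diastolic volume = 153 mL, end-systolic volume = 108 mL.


SV = EDV - ESV
SV = 153 - 108
SV = 45 mL


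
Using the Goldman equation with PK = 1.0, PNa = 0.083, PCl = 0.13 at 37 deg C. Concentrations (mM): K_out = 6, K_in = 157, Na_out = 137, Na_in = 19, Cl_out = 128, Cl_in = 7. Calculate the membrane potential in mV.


Vm = (RT/F)*ln((PK*Ko + PNa*Nao + PCl*Cli)/(PK*Ki + PNa*Nai + PCl*Clo))
Numer = 18.281, Denom = 175.217
Vm = -60.4 mV


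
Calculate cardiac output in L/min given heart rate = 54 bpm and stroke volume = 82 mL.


CO = HR * SV
CO = 54 * 82 / 1000
CO = 4.428 L/min


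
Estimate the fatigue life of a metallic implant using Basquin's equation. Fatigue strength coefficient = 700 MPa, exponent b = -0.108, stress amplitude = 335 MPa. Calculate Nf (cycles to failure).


sigma_a = sigma_f' * (2Nf)^b
2Nf = (sigma_a/sigma_f')^(1/b)
2Nf = (335/700)^(1/-0.108)
2Nf = 919.29704
Nf = 459.6


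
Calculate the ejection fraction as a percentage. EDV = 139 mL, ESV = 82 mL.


SV = EDV - ESV = 139 - 82 = 57 mL
EF = SV/EDV * 100 = 57/139 * 100
EF = 41.01%


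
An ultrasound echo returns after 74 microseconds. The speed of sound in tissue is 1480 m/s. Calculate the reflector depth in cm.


depth = c * t / 2
t = 74 us = 7.4000e-05 s
depth = 1480 * 7.4000e-05 / 2
depth = 0.05476 m = 5.476 cm


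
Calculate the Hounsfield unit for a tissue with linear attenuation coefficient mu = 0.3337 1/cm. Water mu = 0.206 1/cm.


HU = ((mu_tissue - mu_water) / mu_water) * 1000
HU = ((0.3337 - 0.206) / 0.206) * 1000
HU = 619.9


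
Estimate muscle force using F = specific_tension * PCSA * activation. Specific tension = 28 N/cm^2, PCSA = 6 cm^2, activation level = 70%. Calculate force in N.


F = sigma * PCSA * activation
F = 28 * 6 * 0.7
F = 117.6 N


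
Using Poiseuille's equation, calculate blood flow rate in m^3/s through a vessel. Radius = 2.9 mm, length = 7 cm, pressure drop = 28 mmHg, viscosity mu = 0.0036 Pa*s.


Q = pi*r^4*dP / (8*mu*L)
r = 0.0029 m, L = 0.07 m
dP = 28 mmHg = 3733.016 Pa
Q = 4.1144e-04 m^3/s


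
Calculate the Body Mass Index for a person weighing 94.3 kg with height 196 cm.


BMI = weight / height^2
height = 196 cm = 1.96 m
BMI = 94.3 / 1.96^2
BMI = 24.55 kg/m^2


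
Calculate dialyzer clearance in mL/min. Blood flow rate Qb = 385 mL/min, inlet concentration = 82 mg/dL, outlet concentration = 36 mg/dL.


K = Qb * (Cb_in - Cb_out) / Cb_in
K = 385 * (82 - 36) / 82
K = 216 mL/min


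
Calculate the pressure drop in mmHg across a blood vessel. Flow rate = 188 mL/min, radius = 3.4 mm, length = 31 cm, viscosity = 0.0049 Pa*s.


dP = 8*mu*L*Q / (pi*r^4)
Q = 188 mL/min = 3.13333e-06 m^3/s
dP = 90.696 Pa = 90.696 / 133.322 mmHg = 0.6803 mmHg


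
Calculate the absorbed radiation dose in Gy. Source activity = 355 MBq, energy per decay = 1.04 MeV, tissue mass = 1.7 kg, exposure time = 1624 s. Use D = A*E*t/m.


A = 355 MBq = 3.5500e+08 Bq
E = 1.04 MeV = 1.66608e-13 J
D = A*E*t/m = 3.5500e+08*1.66608e-13*1624/1.7
D = 0.0565 Gy


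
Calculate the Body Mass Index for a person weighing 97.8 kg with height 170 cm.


BMI = weight / height^2
height = 170 cm = 1.7 m
BMI = 97.8 / 1.7^2
BMI = 33.84 kg/m^2


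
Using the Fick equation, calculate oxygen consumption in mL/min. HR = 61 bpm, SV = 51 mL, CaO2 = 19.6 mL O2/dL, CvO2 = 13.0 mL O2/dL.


CO = HR*SV = 61*51/1000 = 3.111 L/min
a-v O2 diff = 19.6 - 13.0 = 6.6 mL/dL
VO2 = CO * (CaO2-CvO2) * 10 dL/L
VO2 = 3.111 * 6.6 * 10
VO2 = 205.3 mL/min


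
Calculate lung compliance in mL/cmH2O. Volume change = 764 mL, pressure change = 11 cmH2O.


C = dV / dP
C = 764 / 11
C = 69.45 mL/cmH2O


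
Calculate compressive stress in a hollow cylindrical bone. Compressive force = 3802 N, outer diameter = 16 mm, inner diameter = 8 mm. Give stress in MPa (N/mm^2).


A = pi*(r_o^2 - r_i^2)
r_o = 8 mm, r_i = 4 mm
A = 150.796 mm^2
sigma = F/A = 3802 / 150.796
sigma = 25.21 MPa


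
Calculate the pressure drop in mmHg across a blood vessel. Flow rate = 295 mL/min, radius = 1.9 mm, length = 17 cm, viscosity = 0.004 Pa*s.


dP = 8*mu*L*Q / (pi*r^4)
Q = 295 mL/min = 4.91667e-06 m^3/s
dP = 653.29 Pa = 653.29 / 133.322 mmHg = 4.9 mmHg


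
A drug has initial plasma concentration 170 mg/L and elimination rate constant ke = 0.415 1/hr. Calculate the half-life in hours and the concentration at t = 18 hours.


t_half = ln(2) / ke = 0.693147 / 0.415 = 1.67 hr
C(t) = C0 * exp(-ke*t) = 170 * exp(-0.415*18)
C(18) = 0.09689 mg/L


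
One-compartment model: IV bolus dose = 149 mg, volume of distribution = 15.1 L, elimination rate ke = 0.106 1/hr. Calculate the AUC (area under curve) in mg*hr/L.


C0 = Dose/Vd = 149/15.1 = 9.86755 mg/L
AUC = C0/ke = 9.86755/0.106
AUC = 93.09 mg*hr/L


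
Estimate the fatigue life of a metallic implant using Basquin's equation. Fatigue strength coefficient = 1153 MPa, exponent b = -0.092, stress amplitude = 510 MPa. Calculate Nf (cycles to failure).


sigma_a = sigma_f' * (2Nf)^b
2Nf = (sigma_a/sigma_f')^(1/b)
2Nf = (510/1153)^(1/-0.092)
2Nf = 7089.9428
Nf = 3545


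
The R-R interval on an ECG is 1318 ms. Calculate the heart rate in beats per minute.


HR = 60 / RR_interval(s)
RR = 1318 ms = 1.318 s
HR = 60 / 1.318 = 45.52 bpm


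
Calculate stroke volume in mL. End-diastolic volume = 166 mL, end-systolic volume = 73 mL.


SV = EDV - ESV
SV = 166 - 73
SV = 93 mL


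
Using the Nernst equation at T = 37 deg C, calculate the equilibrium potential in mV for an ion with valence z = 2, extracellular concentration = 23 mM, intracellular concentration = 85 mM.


E = (RT/(zF)) * ln(C_out/C_in)
T = 37 + 273.15 = 310.15 K
E = (8.314 * 310.15 / (2 * 96485)) * ln(23/85)
E = -17.47 mV


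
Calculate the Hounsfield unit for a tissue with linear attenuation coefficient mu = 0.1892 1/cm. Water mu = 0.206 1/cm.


HU = ((mu_tissue - mu_water) / mu_water) * 1000
HU = ((0.1892 - 0.206) / 0.206) * 1000
HU = -81.55


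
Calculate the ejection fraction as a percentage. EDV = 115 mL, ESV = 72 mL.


SV = EDV - ESV = 115 - 72 = 43 mL
EF = SV/EDV * 100 = 43/115 * 100
EF = 37.39%


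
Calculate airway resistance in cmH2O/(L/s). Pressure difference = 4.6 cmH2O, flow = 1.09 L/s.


R = dP / flow
R = 4.6 / 1.09
R = 4.22 cmH2O/(L/s)


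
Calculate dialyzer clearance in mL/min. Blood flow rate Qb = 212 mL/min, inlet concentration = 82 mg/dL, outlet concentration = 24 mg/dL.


K = Qb * (Cb_in - Cb_out) / Cb_in
K = 212 * (82 - 24) / 82
K = 150 mL/min


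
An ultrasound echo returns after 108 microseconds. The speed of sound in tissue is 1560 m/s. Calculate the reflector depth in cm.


depth = c * t / 2
t = 108 us = 1.0800e-04 s
depth = 1560 * 1.0800e-04 / 2
depth = 0.08424 m = 8.424 cm


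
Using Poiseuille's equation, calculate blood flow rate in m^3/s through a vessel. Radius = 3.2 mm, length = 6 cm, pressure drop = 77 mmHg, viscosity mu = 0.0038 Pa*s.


Q = pi*r^4*dP / (8*mu*L)
r = 0.0032 m, L = 0.06 m
dP = 77 mmHg = 10265.794 Pa
Q = 0.001854 m^3/s


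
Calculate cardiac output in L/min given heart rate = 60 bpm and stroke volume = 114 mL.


CO = HR * SV
CO = 60 * 114 / 1000
CO = 6.84 L/min


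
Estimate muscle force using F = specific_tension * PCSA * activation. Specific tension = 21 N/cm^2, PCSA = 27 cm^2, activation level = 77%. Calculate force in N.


F = sigma * PCSA * activation
F = 21 * 27 * 0.77
F = 436.6 N


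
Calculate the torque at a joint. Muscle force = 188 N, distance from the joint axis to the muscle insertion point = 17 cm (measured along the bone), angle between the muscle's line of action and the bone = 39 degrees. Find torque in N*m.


Torque = F * d * sin(theta)   (moment arm = d*sin(theta))
d = 17 cm = 0.17 m
Torque = 188 * 0.17 * sin(39)
Torque = 20.11 N*m


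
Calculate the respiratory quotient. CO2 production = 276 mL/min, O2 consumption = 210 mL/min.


RQ = VCO2 / VO2
RQ = 276 / 210
RQ = 1.314


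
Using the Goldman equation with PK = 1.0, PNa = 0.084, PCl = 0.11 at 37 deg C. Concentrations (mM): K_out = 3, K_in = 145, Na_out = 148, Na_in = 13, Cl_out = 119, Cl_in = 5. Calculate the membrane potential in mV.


Vm = (RT/F)*ln((PK*Ko + PNa*Nao + PCl*Cli)/(PK*Ki + PNa*Nai + PCl*Clo))
Numer = 15.982, Denom = 159.182
Vm = -61.43 mV


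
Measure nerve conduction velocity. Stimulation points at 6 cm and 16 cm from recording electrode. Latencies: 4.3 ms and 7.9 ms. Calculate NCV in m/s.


Distance = (16 - 6) / 100 = 0.1 m
dt = (7.9 - 4.3) / 1000 = 0.0036 s
NCV = dist / dt = 27.78 m/s


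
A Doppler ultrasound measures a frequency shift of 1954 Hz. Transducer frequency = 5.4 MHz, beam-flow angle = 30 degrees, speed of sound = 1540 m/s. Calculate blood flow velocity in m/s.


v = fd * c / (2 * f0 * cos(theta))
v = 1954 * 1540 / (2 * 5.4000e+06 * cos(30))
v = 0.3217 m/s


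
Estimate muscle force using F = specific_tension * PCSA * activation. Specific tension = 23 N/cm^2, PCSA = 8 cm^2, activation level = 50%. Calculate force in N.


F = sigma * PCSA * activation
F = 23 * 8 * 0.5
F = 92 N


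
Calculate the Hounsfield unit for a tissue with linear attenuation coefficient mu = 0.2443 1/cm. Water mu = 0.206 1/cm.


HU = ((mu_tissue - mu_water) / mu_water) * 1000
HU = ((0.2443 - 0.206) / 0.206) * 1000
HU = 185.9


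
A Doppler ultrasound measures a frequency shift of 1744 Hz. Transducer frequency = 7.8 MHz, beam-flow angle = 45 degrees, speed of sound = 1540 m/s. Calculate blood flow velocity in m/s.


v = fd * c / (2 * f0 * cos(theta))
v = 1744 * 1540 / (2 * 7.8000e+06 * cos(45))
v = 0.2435 m/s


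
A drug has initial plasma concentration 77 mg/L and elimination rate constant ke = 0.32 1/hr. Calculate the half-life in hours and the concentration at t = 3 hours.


t_half = ln(2) / ke = 0.693147 / 0.32 = 2.166 hr
C(t) = C0 * exp(-ke*t) = 77 * exp(-0.32*3)
C(3) = 29.48 mg/L


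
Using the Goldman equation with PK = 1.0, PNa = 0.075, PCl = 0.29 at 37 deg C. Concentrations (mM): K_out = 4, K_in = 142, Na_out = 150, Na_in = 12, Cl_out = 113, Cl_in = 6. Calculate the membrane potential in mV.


Vm = (RT/F)*ln((PK*Ko + PNa*Nao + PCl*Cli)/(PK*Ki + PNa*Nai + PCl*Clo))
Numer = 16.99, Denom = 175.67
Vm = -62.43 mV


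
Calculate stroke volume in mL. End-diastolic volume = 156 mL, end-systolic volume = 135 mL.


SV = EDV - ESV
SV = 156 - 135
SV = 21 mL


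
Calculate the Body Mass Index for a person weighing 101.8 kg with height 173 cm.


BMI = weight / height^2
height = 173 cm = 1.73 m
BMI = 101.8 / 1.73^2
BMI = 34.01 kg/m^2


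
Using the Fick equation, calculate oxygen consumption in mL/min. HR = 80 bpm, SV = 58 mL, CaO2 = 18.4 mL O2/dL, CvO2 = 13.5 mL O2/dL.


CO = HR*SV = 80*58/1000 = 4.64 L/min
a-v O2 diff = 18.4 - 13.5 = 4.9 mL/dL
VO2 = CO * (CaO2-CvO2) * 10 dL/L
VO2 = 4.64 * 4.9 * 10
VO2 = 227.4 mL/min


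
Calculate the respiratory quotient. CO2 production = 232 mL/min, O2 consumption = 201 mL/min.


RQ = VCO2 / VO2
RQ = 232 / 201
RQ = 1.154


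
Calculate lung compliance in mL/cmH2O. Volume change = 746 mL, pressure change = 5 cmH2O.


C = dV / dP
C = 746 / 5
C = 149.2 mL/cmH2O


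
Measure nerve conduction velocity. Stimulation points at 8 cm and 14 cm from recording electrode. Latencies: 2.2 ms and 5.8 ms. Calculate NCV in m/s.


Distance = (14 - 8) / 100 = 0.06 m
dt = (5.8 - 2.2) / 1000 = 0.0036 s
NCV = dist / dt = 16.67 m/s


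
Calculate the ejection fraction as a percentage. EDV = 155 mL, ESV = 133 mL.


SV = EDV - ESV = 155 - 133 = 22 mL
EF = SV/EDV * 100 = 22/155 * 100
EF = 14.19%


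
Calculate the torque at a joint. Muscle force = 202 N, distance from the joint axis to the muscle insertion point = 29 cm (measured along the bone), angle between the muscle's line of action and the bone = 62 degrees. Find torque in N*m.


Torque = F * d * sin(theta)   (moment arm = d*sin(theta))
d = 29 cm = 0.29 m
Torque = 202 * 0.29 * sin(62)
Torque = 51.72 N*m


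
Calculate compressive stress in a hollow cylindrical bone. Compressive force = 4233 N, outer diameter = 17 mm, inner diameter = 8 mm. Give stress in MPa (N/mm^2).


A = pi*(r_o^2 - r_i^2)
r_o = 8.5 mm, r_i = 4 mm
A = 176.715 mm^2
sigma = F/A = 4233 / 176.715
sigma = 23.95 MPa


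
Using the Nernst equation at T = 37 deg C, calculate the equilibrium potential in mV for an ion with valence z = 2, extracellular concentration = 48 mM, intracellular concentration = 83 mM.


E = (RT/(zF)) * ln(C_out/C_in)
T = 37 + 273.15 = 310.15 K
E = (8.314 * 310.15 / (2 * 96485)) * ln(48/83)
E = -7.318 mV
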